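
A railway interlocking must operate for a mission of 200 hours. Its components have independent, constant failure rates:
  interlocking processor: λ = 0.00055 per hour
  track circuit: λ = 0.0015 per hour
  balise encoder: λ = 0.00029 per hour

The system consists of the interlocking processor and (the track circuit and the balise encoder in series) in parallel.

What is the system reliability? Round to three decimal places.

0.969

R(interlocking processor) = exp(−0.00055 × 200) = 0.89583
R(track circuit) = exp(−0.0015 × 200) = 0.74082
R(balise encoder) = exp(−0.00029 × 200) = 0.94365
Series (track circuit and balise encoder): 0.74082 × 0.94365 = 0.69907
Parallel (interlocking processor and [0.69907]): 1 − (1 − 0.89583)(1 − 0.69907) = 0.969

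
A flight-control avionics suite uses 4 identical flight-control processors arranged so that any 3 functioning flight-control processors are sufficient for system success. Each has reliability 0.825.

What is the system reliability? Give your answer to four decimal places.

0.8563

R = Σ_{i=3}^{4} C(4,i) p^i (1−p)^{4−i} with p = 0.825
C(4,3)·0.825^3·0.175^1 = 0.393061
C(4,4)·0.825^4·0.175^0 = 0.463250
Sum = 0.8563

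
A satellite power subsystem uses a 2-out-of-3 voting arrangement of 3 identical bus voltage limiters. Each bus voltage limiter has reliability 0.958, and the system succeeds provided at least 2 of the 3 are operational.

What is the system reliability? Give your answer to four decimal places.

0.9949

R = Σ_{i=2}^{3} C(3,i) p^i (1−p)^{3−i} with p = 0.958
C(3,2)·0.958^2·0.042^1 = 0.115638
C(3,3)·0.958^3·0.042^0 = 0.879218
Sum = 0.9949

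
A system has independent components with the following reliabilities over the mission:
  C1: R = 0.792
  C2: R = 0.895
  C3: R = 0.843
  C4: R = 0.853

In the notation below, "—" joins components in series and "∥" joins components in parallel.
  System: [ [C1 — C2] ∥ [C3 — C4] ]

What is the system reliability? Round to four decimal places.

0.9182

Series (C1 and C2): 0.792000 × 0.895000 = 0.708840
Series (C3 and C4): 0.843000 × 0.853000 = 0.719079
Parallel ([0.708840] and [0.719079]): 1 − (1 − 0.708840)(1 − 0.719079) = 0.9182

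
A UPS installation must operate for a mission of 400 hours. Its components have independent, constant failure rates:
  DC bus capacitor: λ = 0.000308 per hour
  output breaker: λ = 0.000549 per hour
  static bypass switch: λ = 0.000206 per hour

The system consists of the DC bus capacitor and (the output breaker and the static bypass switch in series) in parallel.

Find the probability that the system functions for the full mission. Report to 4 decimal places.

R(DC bus capacitor) = exp(−0.000308 × 400) = 0.884087
R(output breaker) = exp(−0.000549 × 400) = 0.802840
R(static bypass switch) = exp(−0.000206 × 400) = 0.920904
Series (output breaker and static bypass switch): 0.802840 × 0.920904 = 0.739339
Parallel (DC bus capacitor and [0.739339]): 1 − (1 − 0.884087)(1 − 0.739339) = 0.9698

0.9698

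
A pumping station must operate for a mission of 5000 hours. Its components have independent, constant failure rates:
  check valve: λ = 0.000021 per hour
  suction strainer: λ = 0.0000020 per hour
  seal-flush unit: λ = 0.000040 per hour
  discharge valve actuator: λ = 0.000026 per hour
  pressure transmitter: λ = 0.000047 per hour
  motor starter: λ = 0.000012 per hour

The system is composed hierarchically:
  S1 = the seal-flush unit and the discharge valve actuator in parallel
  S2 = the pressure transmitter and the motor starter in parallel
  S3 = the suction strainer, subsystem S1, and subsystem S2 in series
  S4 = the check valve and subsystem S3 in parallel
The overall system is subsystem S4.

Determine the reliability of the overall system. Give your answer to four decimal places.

0.9957

R(check valve) = exp(−0.000021 × 5000) = 0.900325
R(suction strainer) = exp(−0.0000020 × 5000) = 0.990050
R(seal-flush unit) = exp(−0.000040 × 5000) = 0.818731
R(discharge valve actuator) = exp(−0.000026 × 5000) = 0.878095
R(pressure transmitter) = exp(−0.000047 × 5000) = 0.790571
R(motor starter) = exp(−0.000012 × 5000) = 0.941765
Parallel (seal-flush unit and discharge valve actuator): 1 − (1 − 0.818731)(1 − 0.878095) = 0.977902
Parallel (pressure transmitter and motor starter): 1 − (1 − 0.790571)(1 − 0.941765) = 0.987804
Series (suction strainer, [0.977902], and [0.987804]): 0.990050 × 0.977902 × 0.987804 = 0.956364
Parallel (check valve and [0.956364]): 1 − (1 − 0.900325)(1 − 0.956364) = 0.9957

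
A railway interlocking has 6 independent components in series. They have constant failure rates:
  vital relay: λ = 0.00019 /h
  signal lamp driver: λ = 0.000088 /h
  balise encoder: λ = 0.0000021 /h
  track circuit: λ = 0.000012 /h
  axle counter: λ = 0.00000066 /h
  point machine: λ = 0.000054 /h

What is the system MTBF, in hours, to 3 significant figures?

2880

Series of exponential components: λ_sys = Σ λ_i
λ_sys = 0.00019 + 0.000088 + 0.0000021 + 0.000012 + 0.00000066 + 0.000054 = 3.4676e-04 /h
MTBF = 1 / λ_sys = 2880 h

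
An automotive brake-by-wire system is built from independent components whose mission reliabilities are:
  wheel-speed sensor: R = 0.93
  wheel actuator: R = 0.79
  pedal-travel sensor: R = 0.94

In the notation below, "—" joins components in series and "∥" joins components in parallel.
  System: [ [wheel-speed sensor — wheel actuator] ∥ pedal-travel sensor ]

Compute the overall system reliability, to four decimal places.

Series (wheel-speed sensor and wheel actuator): 0.930000 × 0.790000 = 0.734700
Parallel ([0.734700] and pedal-travel sensor): 1 − (1 − 0.734700)(1 − 0.940000) = 0.9841

0.9841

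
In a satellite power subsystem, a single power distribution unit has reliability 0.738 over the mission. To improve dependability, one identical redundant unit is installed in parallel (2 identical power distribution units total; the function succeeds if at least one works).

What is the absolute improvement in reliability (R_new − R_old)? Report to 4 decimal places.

0.1934

R_before = 0.738
R_after = 1 − (1 − 0.738)^2 = 0.9314
ΔR = 0.9314 − 0.738 = 0.1934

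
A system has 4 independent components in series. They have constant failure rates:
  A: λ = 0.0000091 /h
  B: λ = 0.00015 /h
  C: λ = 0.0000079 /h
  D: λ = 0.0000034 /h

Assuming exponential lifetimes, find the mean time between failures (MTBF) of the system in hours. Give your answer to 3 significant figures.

5870

Series of exponential components: λ_sys = Σ λ_i
λ_sys = 0.0000091 + 0.00015 + 0.0000079 + 0.0000034 = 1.7040e-04 /h
MTBF = 1 / λ_sys = 5870 h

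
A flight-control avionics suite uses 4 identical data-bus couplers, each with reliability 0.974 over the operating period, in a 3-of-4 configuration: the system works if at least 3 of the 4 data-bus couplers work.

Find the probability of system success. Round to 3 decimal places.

R = Σ_{i=3}^{4} C(4,i) p^i (1−p)^{4−i} with p = 0.974
C(4,3)·0.974^3·0.026^1 = 0.09610
C(4,4)·0.974^4·0.026^0 = 0.89999
Sum = 0.996

0.996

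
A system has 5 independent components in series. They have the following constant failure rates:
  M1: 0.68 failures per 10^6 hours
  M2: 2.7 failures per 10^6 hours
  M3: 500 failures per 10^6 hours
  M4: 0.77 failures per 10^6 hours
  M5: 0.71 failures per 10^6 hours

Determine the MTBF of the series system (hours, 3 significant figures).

Series of exponential components: λ_sys = Σ λ_i
λ_sys = 0.00000068 + 0.0000027 + 0.00050 + 0.00000077 + 0.00000071 = 5.0486e-04 /h
MTBF = 1 / λ_sys = 1980 h

1980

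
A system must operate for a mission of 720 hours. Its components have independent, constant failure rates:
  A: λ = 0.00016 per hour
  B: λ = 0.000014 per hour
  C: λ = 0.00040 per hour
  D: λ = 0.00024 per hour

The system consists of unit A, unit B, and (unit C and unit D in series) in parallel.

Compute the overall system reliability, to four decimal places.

0.9996

R(A) = exp(−0.00016 × 720) = 0.891188
R(B) = exp(−0.000014 × 720) = 0.989971
R(C) = exp(−0.00040 × 720) = 0.749762
R(D) = exp(−0.00024 × 720) = 0.841306
Series (C and D): 0.749762 × 0.841306 = 0.630779
Parallel (A, B, and [0.630779]): 1 − (1 − 0.891188)(1 − 0.989971)(1 − 0.630779) = 0.9996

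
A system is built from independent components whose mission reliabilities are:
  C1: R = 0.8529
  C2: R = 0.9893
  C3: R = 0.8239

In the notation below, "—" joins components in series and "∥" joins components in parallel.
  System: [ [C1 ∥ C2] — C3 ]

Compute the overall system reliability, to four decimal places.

0.8226

Parallel (C1 and C2): 1 − (1 − 0.852900)(1 − 0.989300) = 0.998426
Series ([0.998426] and C3): 0.998426 × 0.823900 = 0.8226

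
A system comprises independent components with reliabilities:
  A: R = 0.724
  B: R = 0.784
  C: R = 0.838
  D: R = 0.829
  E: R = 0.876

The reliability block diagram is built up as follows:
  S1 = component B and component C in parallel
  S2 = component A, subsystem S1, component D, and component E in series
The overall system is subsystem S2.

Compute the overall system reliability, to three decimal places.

Parallel (B and C): 1 − (1 − 0.78400)(1 − 0.83800) = 0.96501
Series (A, [0.96501], D, and E): 0.72400 × 0.96501 × 0.82900 × 0.87600 = 0.507

0.507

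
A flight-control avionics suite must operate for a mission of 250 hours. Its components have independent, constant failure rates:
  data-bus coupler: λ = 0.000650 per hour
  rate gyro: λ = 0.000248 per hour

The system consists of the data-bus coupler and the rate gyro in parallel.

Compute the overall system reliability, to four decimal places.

R(data-bus coupler) = exp(−0.000650 × 250) = 0.850016
R(rate gyro) = exp(−0.000248 × 250) = 0.939883
Parallel (data-bus coupler and rate gyro): 1 − (1 − 0.850016)(1 − 0.939883) = 0.9910

0.9910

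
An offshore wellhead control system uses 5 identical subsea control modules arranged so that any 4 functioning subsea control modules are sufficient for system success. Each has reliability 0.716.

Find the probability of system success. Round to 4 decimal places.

R = Σ_{i=4}^{5} C(5,i) p^i (1−p)^{5−i} with p = 0.716
C(5,4)·0.716^4·0.284^1 = 0.373199
C(5,5)·0.716^5·0.284^0 = 0.188176
Sum = 0.5614

0.5614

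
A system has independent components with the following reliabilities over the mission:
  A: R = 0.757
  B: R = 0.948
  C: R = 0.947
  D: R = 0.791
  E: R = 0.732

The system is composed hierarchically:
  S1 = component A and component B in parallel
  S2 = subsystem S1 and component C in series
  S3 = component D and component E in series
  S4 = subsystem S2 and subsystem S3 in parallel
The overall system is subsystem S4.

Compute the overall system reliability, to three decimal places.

Parallel (A and B): 1 − (1 − 0.75700)(1 − 0.94800) = 0.98736
Series ([0.98736] and C): 0.98736 × 0.94700 = 0.93503
Series (D and E): 0.79100 × 0.73200 = 0.57901
Parallel ([0.93503] and [0.57901]): 1 − (1 − 0.93503)(1 − 0.57901) = 0.973

0.973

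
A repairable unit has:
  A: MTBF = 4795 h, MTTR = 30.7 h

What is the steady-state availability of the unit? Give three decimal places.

0.994

A(A) = MTBF/(MTBF+MTTR) = 4795/(4795+30.7) = 0.994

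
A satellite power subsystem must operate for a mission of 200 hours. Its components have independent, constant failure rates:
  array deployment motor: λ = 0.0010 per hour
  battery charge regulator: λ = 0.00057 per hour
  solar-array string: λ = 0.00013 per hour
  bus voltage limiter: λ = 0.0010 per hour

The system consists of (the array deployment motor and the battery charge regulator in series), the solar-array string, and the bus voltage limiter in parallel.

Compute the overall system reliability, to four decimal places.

0.9987

R(array deployment motor) = exp(−0.0010 × 200) = 0.818731
R(battery charge regulator) = exp(−0.00057 × 200) = 0.892258
R(solar-array string) = exp(−0.00013 × 200) = 0.974335
R(bus voltage limiter) = exp(−0.0010 × 200) = 0.818731
Series (array deployment motor and battery charge regulator): 0.818731 × 0.892258 = 0.730519
Parallel ([0.730519], solar-array string, and bus voltage limiter): 1 − (1 − 0.730519)(1 − 0.974335)(1 − 0.818731) = 0.9987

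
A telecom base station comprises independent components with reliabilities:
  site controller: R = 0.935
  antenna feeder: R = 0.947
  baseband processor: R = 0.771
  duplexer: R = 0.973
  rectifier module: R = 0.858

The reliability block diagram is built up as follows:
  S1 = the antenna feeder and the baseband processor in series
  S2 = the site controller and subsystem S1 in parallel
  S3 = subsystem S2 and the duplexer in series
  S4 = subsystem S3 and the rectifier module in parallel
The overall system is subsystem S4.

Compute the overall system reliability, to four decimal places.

Series (antenna feeder and baseband processor): 0.947000 × 0.771000 = 0.730137
Parallel (site controller and [0.730137]): 1 − (1 − 0.935000)(1 − 0.730137) = 0.982459
Series ([0.982459] and duplexer): 0.982459 × 0.973000 = 0.955933
Parallel ([0.955933] and rectifier module): 1 − (1 − 0.955933)(1 − 0.858000) = 0.9937

0.9937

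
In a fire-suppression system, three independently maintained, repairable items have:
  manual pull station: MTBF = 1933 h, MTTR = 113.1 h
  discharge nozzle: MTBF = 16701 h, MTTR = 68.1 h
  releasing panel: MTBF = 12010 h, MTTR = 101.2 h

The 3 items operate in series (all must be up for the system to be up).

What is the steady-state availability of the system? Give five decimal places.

0.93303

A(manual pull station) = MTBF/(MTBF+MTTR) = 1933/(1933+113.1) = 0.944724
A(discharge nozzle) = MTBF/(MTBF+MTTR) = 16701/(16701+68.1) = 0.995939
A(releasing panel) = MTBF/(MTBF+MTTR) = 12010/(12010+101.2) = 0.991644
Series availability: 0.944724 × 0.995939 × 0.991644 = 0.93303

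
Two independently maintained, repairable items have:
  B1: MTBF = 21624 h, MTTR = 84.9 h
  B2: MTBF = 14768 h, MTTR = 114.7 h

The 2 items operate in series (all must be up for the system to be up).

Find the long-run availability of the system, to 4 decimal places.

0.9884

A(B1) = MTBF/(MTBF+MTTR) = 21624/(21624+84.9) = 0.996089
A(B2) = MTBF/(MTBF+MTTR) = 14768/(14768+114.7) = 0.992293
Series availability: 0.996089 × 0.992293 = 0.9884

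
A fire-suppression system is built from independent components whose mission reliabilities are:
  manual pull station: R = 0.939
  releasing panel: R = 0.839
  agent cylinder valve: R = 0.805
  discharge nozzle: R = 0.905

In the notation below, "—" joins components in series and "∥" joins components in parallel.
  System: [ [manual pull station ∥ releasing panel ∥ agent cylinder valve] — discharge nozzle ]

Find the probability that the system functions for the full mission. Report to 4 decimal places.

0.9033

Parallel (manual pull station, releasing panel, and agent cylinder valve): 1 − (1 − 0.939000)(1 − 0.839000)(1 − 0.805000) = 0.998085
Series ([0.998085] and discharge nozzle): 0.998085 × 0.905000 = 0.9033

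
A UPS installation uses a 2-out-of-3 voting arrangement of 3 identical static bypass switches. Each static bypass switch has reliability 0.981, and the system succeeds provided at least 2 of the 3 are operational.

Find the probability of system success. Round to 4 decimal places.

R = Σ_{i=2}^{3} C(3,i) p^i (1−p)^{3−i} with p = 0.981
C(3,2)·0.981^2·0.019^1 = 0.054855
C(3,3)·0.981^3·0.019^0 = 0.944076
Sum = 0.9989

0.9989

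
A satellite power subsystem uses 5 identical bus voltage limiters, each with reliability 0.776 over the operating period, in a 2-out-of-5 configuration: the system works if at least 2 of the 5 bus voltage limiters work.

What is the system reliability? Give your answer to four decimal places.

R = Σ_{i=2}^{5} C(5,i) p^i (1−p)^{5−i} with p = 0.776
C(5,2)·0.776^2·0.224^3 = 0.067681
C(5,3)·0.776^3·0.224^2 = 0.234467
C(5,4)·0.776^4·0.224^1 = 0.406130
C(5,5)·0.776^5·0.224^0 = 0.281390
Sum = 0.9897

0.9897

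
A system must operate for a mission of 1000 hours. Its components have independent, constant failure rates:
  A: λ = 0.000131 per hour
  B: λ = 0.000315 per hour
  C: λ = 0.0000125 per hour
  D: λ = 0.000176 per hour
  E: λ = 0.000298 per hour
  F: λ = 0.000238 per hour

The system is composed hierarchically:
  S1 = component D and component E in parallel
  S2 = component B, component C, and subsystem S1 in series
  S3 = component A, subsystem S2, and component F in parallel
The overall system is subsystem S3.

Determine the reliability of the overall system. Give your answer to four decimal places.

R(A) = exp(−0.000131 × 1000) = 0.877218
R(B) = exp(−0.000315 × 1000) = 0.729789
R(C) = exp(−0.0000125 × 1000) = 0.987578
R(D) = exp(−0.000176 × 1000) = 0.838618
R(E) = exp(−0.000298 × 1000) = 0.742301
R(F) = exp(−0.000238 × 1000) = 0.788203
Parallel (D and E): 1 − (1 − 0.838618)(1 − 0.742301) = 0.958412
Series (B, C, and [0.958412]): 0.729789 × 0.987578 × 0.958412 = 0.690750
Parallel (A, [0.690750], and F): 1 − (1 − 0.877218)(1 − 0.690750)(1 − 0.788203) = 0.9920

0.9920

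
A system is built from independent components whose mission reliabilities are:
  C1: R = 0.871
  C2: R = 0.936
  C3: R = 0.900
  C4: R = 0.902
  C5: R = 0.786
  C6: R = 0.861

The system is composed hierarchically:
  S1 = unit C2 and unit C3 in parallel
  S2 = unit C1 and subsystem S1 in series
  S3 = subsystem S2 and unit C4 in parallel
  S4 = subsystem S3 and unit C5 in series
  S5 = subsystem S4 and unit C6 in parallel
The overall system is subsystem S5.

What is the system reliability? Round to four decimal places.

Parallel (C2 and C3): 1 − (1 − 0.936000)(1 − 0.900000) = 0.993600
Series (C1 and [0.993600]): 0.871000 × 0.993600 = 0.865426
Parallel ([0.865426] and C4): 1 − (1 − 0.865426)(1 − 0.902000) = 0.986812
Series ([0.986812] and C5): 0.986812 × 0.786000 = 0.775634
Parallel ([0.775634] and C6): 1 − (1 − 0.775634)(1 − 0.861000) = 0.9688

0.9688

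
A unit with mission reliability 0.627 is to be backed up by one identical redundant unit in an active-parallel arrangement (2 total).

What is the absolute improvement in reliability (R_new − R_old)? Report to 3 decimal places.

0.234

R_before = 0.627
R_after = 1 − (1 − 0.627)^2 = 0.861
ΔR = 0.861 − 0.627 = 0.234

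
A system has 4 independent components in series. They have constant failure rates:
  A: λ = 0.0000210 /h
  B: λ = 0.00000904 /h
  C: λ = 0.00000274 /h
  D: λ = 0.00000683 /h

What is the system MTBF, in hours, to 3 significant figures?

25200

Series of exponential components: λ_sys = Σ λ_i
λ_sys = 0.0000210 + 0.00000904 + 0.00000274 + 0.00000683 = 3.9610e-05 /h
MTBF = 1 / λ_sys = 25200 h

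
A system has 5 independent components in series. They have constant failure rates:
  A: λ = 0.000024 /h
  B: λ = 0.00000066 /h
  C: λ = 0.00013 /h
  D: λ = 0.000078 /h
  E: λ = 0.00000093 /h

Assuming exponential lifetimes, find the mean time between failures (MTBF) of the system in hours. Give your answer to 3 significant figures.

4280

Series of exponential components: λ_sys = Σ λ_i
λ_sys = 0.000024 + 0.00000066 + 0.00013 + 0.000078 + 0.00000093 = 2.3359e-04 /h
MTBF = 1 / λ_sys = 4280 h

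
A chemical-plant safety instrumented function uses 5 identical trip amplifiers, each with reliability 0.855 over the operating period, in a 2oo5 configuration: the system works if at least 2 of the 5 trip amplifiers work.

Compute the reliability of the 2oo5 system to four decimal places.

R = Σ_{i=2}^{5} C(5,i) p^i (1−p)^{5−i} with p = 0.855
C(5,2)·0.855^2·0.145^3 = 0.022286
C(5,3)·0.855^3·0.145^2 = 0.131412
C(5,4)·0.855^4·0.145^1 = 0.387438
C(5,5)·0.855^5·0.145^0 = 0.456910
Sum = 0.9980

0.9980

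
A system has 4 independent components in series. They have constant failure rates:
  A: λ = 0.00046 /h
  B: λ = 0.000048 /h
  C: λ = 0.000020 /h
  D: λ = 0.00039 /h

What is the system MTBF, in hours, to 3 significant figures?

Series of exponential components: λ_sys = Σ λ_i
λ_sys = 0.00046 + 0.000048 + 0.000020 + 0.00039 = 9.1800e-04 /h
MTBF = 1 / λ_sys = 1090 h

1090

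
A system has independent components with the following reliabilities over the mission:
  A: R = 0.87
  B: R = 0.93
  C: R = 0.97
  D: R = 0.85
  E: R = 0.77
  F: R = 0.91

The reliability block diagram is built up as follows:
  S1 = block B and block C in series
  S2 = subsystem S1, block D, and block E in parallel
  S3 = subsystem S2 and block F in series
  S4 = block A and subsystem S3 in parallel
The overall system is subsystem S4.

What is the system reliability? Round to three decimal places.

Series (B and C): 0.93000 × 0.97000 = 0.90210
Parallel ([0.90210], D, and E): 1 − (1 − 0.90210)(1 − 0.85000)(1 − 0.77000) = 0.99662
Series ([0.99662] and F): 0.99662 × 0.91000 = 0.90692
Parallel (A and [0.90692]): 1 − (1 − 0.87000)(1 − 0.90692) = 0.988

0.988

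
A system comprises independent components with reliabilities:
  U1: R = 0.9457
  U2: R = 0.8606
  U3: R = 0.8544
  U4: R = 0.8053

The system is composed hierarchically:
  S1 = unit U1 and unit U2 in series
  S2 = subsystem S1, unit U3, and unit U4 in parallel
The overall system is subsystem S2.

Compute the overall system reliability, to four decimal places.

0.9947

Series (U1 and U2): 0.945700 × 0.860600 = 0.813869
Parallel ([0.813869], U3, and U4): 1 − (1 − 0.813869)(1 − 0.854400)(1 − 0.805300) = 0.9947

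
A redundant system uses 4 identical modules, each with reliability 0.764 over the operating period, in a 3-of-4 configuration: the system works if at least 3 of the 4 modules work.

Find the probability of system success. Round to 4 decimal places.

R = Σ_{i=3}^{4} C(4,i) p^i (1−p)^{4−i} with p = 0.764
C(4,3)·0.764^3·0.236^1 = 0.420971
C(4,4)·0.764^4·0.236^0 = 0.340701
Sum = 0.7617

0.7617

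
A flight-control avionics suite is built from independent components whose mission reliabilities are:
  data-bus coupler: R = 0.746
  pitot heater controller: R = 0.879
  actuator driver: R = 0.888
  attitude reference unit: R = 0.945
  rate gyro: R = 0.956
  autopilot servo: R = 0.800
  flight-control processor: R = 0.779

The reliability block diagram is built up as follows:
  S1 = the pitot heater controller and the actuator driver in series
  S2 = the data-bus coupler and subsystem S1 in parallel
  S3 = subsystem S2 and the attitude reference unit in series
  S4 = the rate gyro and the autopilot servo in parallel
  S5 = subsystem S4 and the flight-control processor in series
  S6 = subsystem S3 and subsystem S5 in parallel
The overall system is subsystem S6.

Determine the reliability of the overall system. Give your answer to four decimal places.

0.9755

Series (pitot heater controller and actuator driver): 0.879000 × 0.888000 = 0.780552
Parallel (data-bus coupler and [0.780552]): 1 − (1 − 0.746000)(1 − 0.780552) = 0.944260
Series ([0.944260] and attitude reference unit): 0.944260 × 0.945000 = 0.892326
Parallel (rate gyro and autopilot servo): 1 − (1 − 0.956000)(1 − 0.800000) = 0.991200
Series ([0.991200] and flight-control processor): 0.991200 × 0.779000 = 0.772145
Parallel ([0.892326] and [0.772145]): 1 − (1 − 0.892326)(1 − 0.772145) = 0.9755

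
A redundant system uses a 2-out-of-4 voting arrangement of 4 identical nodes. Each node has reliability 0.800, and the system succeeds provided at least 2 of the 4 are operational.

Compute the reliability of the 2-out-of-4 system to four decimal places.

R = Σ_{i=2}^{4} C(4,i) p^i (1−p)^{4−i} with p = 0.800
C(4,2)·0.800^2·0.200^2 = 0.153600
C(4,3)·0.800^3·0.200^1 = 0.409600
C(4,4)·0.800^4·0.200^0 = 0.409600
Sum = 0.9728

0.9728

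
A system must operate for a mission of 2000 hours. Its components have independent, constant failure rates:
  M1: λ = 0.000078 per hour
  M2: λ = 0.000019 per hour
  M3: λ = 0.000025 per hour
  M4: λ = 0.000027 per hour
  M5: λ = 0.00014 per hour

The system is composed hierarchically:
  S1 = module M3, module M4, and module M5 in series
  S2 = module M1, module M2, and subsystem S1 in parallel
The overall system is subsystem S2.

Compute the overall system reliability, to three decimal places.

0.998

R(M1) = exp(−0.000078 × 2000) = 0.85556
R(M2) = exp(−0.000019 × 2000) = 0.96271
R(M3) = exp(−0.000025 × 2000) = 0.95123
R(M4) = exp(−0.000027 × 2000) = 0.94743
R(M5) = exp(−0.00014 × 2000) = 0.75578
Series (M3, M4, and M5): 0.95123 × 0.94743 × 0.75578 = 0.68113
Parallel (M1, M2, and [0.68113]): 1 − (1 − 0.85556)(1 − 0.96271)(1 − 0.68113) = 0.998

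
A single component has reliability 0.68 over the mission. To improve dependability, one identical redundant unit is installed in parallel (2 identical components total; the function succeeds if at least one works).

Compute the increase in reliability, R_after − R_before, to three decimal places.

R_before = 0.68
R_after = 1 − (1 − 0.68)^2 = 0.898
ΔR = 0.898 − 0.68 = 0.218

0.218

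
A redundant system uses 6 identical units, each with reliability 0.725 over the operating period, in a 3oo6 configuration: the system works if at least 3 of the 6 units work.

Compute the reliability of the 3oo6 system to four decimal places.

R = Σ_{i=3}^{6} C(6,i) p^i (1−p)^{6−i} with p = 0.725
C(6,3)·0.725^3·0.275^3 = 0.158505
C(6,4)·0.725^4·0.275^2 = 0.313407
C(6,5)·0.725^5·0.275^1 = 0.330502
C(6,6)·0.725^6·0.275^0 = 0.145221
Sum = 0.9476

0.9476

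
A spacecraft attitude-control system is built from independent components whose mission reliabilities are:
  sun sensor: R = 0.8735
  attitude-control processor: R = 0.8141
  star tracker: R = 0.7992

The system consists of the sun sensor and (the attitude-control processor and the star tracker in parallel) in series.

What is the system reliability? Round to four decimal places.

Parallel (attitude-control processor and star tracker): 1 − (1 − 0.814100)(1 − 0.799200) = 0.962671
Series (sun sensor and [0.962671]): 0.873500 × 0.962671 = 0.8409

0.8409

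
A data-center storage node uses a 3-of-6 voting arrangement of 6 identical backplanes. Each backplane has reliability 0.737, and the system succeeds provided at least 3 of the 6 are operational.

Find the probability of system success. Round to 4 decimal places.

R = Σ_{i=3}^{6} C(6,i) p^i (1−p)^{6−i} with p = 0.737
C(6,3)·0.737^3·0.263^3 = 0.145646
C(6,4)·0.737^4·0.263^2 = 0.306107
C(6,5)·0.737^5·0.263^1 = 0.343119
C(6,6)·0.737^6·0.263^0 = 0.160253
Sum = 0.9551

0.9551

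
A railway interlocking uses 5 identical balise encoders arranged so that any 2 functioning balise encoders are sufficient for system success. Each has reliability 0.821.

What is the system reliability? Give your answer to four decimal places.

R = Σ_{i=2}^{5} C(5,i) p^i (1−p)^{5−i} with p = 0.821
C(5,2)·0.821^2·0.179^3 = 0.038659
C(5,3)·0.821^3·0.179^2 = 0.177311
C(5,4)·0.821^4·0.179^1 = 0.406626
C(5,5)·0.821^5·0.179^0 = 0.373006
Sum = 0.9956

0.9956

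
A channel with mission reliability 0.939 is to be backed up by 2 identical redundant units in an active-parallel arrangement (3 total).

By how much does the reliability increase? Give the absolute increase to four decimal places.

R_before = 0.939
R_after = 1 − (1 − 0.939)^3 = 0.9998
ΔR = 0.9998 − 0.939 = 0.0608

0.0608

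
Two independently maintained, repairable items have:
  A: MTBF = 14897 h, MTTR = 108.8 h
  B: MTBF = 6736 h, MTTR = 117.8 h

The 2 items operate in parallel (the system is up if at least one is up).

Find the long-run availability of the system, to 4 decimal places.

A(A) = MTBF/(MTBF+MTTR) = 14897/(14897+108.8) = 0.992749
A(B) = MTBF/(MTBF+MTTR) = 6736/(6736+117.8) = 0.982812
Parallel availability: 1 − (1 − 0.992749)(1 − 0.982812) = 0.9999

0.9999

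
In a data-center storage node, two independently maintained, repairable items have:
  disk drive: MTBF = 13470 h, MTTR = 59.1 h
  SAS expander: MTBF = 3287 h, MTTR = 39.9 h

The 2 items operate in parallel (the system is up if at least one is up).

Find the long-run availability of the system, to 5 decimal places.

A(disk drive) = MTBF/(MTBF+MTTR) = 13470/(13470+59.1) = 0.995632
A(SAS expander) = MTBF/(MTBF+MTTR) = 3287/(3287+39.9) = 0.988007
Parallel availability: 1 − (1 − 0.995632)(1 − 0.988007) = 0.99995

0.99995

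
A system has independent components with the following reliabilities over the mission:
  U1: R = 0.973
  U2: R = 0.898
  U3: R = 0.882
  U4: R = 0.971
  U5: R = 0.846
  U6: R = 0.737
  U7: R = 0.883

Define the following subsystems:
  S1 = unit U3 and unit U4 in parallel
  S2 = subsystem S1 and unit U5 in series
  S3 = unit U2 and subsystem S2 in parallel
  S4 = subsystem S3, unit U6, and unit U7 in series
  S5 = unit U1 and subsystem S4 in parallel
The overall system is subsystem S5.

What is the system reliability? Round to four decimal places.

Parallel (U3 and U4): 1 − (1 − 0.882000)(1 − 0.971000) = 0.996578
Series ([0.996578] and U5): 0.996578 × 0.846000 = 0.843105
Parallel (U2 and [0.843105]): 1 − (1 − 0.898000)(1 − 0.843105) = 0.983997
Series ([0.983997], U6, and U7): 0.983997 × 0.737000 × 0.883000 = 0.640357
Parallel (U1 and [0.640357]): 1 − (1 − 0.973000)(1 − 0.640357) = 0.9903

0.9903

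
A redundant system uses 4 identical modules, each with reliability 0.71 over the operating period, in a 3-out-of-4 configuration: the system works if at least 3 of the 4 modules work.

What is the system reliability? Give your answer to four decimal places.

0.6693

R = Σ_{i=3}^{4} C(4,i) p^i (1−p)^{4−i} with p = 0.71
C(4,3)·0.71^3·0.29^1 = 0.415177
C(4,4)·0.71^4·0.29^0 = 0.254117
Sum = 0.6693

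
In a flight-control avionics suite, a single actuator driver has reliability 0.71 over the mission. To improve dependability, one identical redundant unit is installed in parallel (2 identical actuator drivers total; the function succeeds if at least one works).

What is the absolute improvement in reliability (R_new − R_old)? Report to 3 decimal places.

0.206

R_before = 0.71
R_after = 1 − (1 − 0.71)^2 = 0.916
ΔR = 0.916 − 0.71 = 0.206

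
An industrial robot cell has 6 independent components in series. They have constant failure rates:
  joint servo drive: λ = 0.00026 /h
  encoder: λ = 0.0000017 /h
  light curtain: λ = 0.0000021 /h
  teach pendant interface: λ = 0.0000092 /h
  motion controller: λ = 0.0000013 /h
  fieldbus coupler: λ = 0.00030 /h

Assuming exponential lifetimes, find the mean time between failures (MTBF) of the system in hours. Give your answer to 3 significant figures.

Series of exponential components: λ_sys = Σ λ_i
λ_sys = 0.00026 + 0.0000017 + 0.0000021 + 0.0000092 + 0.0000013 + 0.00030 = 5.7430e-04 /h
MTBF = 1 / λ_sys = 1740 h

1740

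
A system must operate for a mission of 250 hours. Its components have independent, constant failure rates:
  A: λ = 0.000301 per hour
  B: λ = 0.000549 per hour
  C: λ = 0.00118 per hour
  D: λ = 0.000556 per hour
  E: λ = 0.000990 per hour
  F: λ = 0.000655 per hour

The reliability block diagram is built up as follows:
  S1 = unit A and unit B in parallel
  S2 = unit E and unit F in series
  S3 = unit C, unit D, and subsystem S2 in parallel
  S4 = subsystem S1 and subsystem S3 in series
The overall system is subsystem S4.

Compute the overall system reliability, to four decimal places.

R(A) = exp(−0.000301 × 250) = 0.927512
R(B) = exp(−0.000549 × 250) = 0.871752
R(C) = exp(−0.00118 × 250) = 0.744532
R(D) = exp(−0.000556 × 250) = 0.870228
R(E) = exp(−0.000990 × 250) = 0.780750
R(F) = exp(−0.000655 × 250) = 0.848954
Parallel (A and B): 1 − (1 − 0.927512)(1 − 0.871752) = 0.990704
Series (E and F): 0.780750 × 0.848954 = 0.662821
Parallel (C, D, and [0.662821]): 1 − (1 − 0.744532)(1 − 0.870228)(1 − 0.662821) = 0.988822
Series ([0.990704] and [0.988822]): 0.990704 × 0.988822 = 0.9796

0.9796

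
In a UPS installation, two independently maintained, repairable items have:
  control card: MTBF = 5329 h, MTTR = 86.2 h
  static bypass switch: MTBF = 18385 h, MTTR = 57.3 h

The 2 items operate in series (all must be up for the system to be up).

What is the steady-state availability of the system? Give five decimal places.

0.98102

A(control card) = MTBF/(MTBF+MTTR) = 5329/(5329+86.2) = 0.984082
A(static bypass switch) = MTBF/(MTBF+MTTR) = 18385/(18385+57.3) = 0.996893
Series availability: 0.984082 × 0.996893 = 0.98102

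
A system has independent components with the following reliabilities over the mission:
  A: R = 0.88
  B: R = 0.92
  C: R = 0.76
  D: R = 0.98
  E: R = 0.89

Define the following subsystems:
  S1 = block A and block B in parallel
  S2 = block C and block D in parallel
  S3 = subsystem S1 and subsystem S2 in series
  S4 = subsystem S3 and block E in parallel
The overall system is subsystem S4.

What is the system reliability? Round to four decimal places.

Parallel (A and B): 1 − (1 − 0.880000)(1 − 0.920000) = 0.990400
Parallel (C and D): 1 − (1 − 0.760000)(1 − 0.980000) = 0.995200
Series ([0.990400] and [0.995200]): 0.990400 × 0.995200 = 0.985646
Parallel ([0.985646] and E): 1 − (1 − 0.985646)(1 − 0.890000) = 0.9984

0.9984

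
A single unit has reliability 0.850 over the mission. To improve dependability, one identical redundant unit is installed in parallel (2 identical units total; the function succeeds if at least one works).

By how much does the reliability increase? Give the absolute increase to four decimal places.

R_before = 0.850
R_after = 1 − (1 − 0.850)^2 = 0.9775
ΔR = 0.9775 − 0.850 = 0.1275

0.1275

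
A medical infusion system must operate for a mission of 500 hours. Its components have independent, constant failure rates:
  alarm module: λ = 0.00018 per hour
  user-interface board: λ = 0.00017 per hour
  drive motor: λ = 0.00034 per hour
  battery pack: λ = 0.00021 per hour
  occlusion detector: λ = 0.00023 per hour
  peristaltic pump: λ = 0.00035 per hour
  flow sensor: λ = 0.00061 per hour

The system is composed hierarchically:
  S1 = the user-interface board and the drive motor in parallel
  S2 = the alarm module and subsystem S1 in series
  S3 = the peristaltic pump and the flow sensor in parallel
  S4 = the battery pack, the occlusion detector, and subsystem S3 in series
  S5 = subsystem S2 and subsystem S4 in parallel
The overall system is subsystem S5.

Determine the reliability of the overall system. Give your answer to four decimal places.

R(alarm module) = exp(−0.00018 × 500) = 0.913931
R(user-interface board) = exp(−0.00017 × 500) = 0.918512
R(drive motor) = exp(−0.00034 × 500) = 0.843665
R(battery pack) = exp(−0.00021 × 500) = 0.900325
R(occlusion detector) = exp(−0.00023 × 500) = 0.891366
R(peristaltic pump) = exp(−0.00035 × 500) = 0.839457
R(flow sensor) = exp(−0.00061 × 500) = 0.737123
Parallel (user-interface board and drive motor): 1 − (1 − 0.918512)(1 − 0.843665) = 0.987261
Series (alarm module and [0.987261]): 0.913931 × 0.987261 = 0.902288
Parallel (peristaltic pump and flow sensor): 1 − (1 − 0.839457)(1 − 0.737123) = 0.957797
Series (battery pack, occlusion detector, and [0.957797]): 0.900325 × 0.891366 × 0.957797 = 0.768650
Parallel ([0.902288] and [0.768650]): 1 − (1 − 0.902288)(1 − 0.768650) = 0.9774

0.9774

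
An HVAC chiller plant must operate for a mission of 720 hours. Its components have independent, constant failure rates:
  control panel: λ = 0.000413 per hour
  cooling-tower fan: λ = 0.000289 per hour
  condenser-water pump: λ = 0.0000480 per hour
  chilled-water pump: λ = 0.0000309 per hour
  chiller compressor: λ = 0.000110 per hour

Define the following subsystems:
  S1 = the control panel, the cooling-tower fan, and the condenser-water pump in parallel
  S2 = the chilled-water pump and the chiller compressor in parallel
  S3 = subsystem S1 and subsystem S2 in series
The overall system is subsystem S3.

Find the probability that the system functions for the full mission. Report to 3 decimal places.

0.997

R(control panel) = exp(−0.000413 × 720) = 0.74278
R(cooling-tower fan) = exp(−0.000289 × 720) = 0.81214
R(condenser-water pump) = exp(−0.0000480 × 720) = 0.96603
R(chilled-water pump) = exp(−0.0000309 × 720) = 0.97800
R(chiller compressor) = exp(−0.000110 × 720) = 0.92386
Parallel (control panel, cooling-tower fan, and condenser-water pump): 1 − (1 − 0.74278)(1 − 0.81214)(1 − 0.96603) = 0.99836
Parallel (chilled-water pump and chiller compressor): 1 − (1 − 0.97800)(1 − 0.92386) = 0.99832
Series ([0.99836] and [0.99832]): 0.99836 × 0.99832 = 0.997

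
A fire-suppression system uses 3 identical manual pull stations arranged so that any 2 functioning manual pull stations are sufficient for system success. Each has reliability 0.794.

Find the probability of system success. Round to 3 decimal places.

0.890

R = Σ_{i=2}^{3} C(3,i) p^i (1−p)^{3−i} with p = 0.794
C(3,2)·0.794^2·0.206^1 = 0.38961
C(3,3)·0.794^3·0.206^0 = 0.50057
Sum = 0.890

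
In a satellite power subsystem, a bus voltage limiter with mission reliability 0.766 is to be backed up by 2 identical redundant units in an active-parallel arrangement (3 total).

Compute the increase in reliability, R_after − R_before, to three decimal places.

0.221

R_before = 0.766
R_after = 1 − (1 − 0.766)^3 = 0.987
ΔR = 0.987 − 0.766 = 0.221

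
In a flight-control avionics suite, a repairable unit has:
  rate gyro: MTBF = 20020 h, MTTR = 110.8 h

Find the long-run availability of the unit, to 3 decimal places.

0.994

A(rate gyro) = MTBF/(MTBF+MTTR) = 20020/(20020+110.8) = 0.994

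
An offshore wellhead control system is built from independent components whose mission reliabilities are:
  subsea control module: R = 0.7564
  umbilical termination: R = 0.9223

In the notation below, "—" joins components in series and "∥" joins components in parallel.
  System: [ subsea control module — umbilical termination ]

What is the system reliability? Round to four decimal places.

0.6976

Series (subsea control module and umbilical termination): 0.756400 × 0.922300 = 0.6976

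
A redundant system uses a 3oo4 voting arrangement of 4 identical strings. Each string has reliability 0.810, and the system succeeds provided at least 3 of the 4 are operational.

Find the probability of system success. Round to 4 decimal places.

R = Σ_{i=3}^{4} C(4,i) p^i (1−p)^{4−i} with p = 0.810
C(4,3)·0.810^3·0.190^1 = 0.403895
C(4,4)·0.810^4·0.190^0 = 0.430467
Sum = 0.8344

0.8344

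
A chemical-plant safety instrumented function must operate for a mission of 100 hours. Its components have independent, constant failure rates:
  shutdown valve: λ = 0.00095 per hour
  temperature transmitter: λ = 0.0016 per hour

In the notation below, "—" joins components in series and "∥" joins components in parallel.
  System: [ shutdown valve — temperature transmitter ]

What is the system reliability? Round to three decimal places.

R(shutdown valve) = exp(−0.00095 × 100) = 0.90937
R(temperature transmitter) = exp(−0.0016 × 100) = 0.85214
Series (shutdown valve and temperature transmitter): 0.90937 × 0.85214 = 0.775

0.775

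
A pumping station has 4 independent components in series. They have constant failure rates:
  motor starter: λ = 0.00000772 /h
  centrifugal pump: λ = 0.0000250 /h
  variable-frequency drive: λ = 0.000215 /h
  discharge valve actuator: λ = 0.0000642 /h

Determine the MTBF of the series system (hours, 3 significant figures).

3210

Series of exponential components: λ_sys = Σ λ_i
λ_sys = 0.00000772 + 0.0000250 + 0.000215 + 0.0000642 = 3.1192e-04 /h
MTBF = 1 / λ_sys = 3210 h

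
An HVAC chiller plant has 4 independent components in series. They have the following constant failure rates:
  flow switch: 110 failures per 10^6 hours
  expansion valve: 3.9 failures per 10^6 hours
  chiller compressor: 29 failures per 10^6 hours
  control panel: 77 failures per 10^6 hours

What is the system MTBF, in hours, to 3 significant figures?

4550

Series of exponential components: λ_sys = Σ λ_i
λ_sys = 0.00011 + 0.0000039 + 0.000029 + 0.000077 = 2.1990e-04 /h
MTBF = 1 / λ_sys = 4550 h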